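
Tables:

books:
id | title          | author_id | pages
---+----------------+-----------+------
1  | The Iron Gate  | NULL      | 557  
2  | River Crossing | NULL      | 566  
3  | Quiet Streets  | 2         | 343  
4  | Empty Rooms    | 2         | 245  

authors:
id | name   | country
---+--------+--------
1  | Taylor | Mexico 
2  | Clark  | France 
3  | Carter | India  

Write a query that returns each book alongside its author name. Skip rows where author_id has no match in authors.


INNER JOIN keeps only books rows whose author_id matches an id in authors. Walk through each book:
  - book 1 (The Iron Gate): author_id=NULL, no match -> dropped
  - book 2 (River Crossing): author_id=NULL, no match -> dropped
  - book 3 (Quiet Streets): author_id=2 -> matches Clark
  - book 4 (Empty Rooms): author_id=2 -> matches Clark
So 2 of 4 rows are dropped.

SQL:
SELECT a.title, b.name AS author
FROM books a
INNER JOIN authors b ON a.author_id = b.id

Result:
title         | author
--------------+-------
Quiet Streets | Clark 
Empty Rooms   | Clark 


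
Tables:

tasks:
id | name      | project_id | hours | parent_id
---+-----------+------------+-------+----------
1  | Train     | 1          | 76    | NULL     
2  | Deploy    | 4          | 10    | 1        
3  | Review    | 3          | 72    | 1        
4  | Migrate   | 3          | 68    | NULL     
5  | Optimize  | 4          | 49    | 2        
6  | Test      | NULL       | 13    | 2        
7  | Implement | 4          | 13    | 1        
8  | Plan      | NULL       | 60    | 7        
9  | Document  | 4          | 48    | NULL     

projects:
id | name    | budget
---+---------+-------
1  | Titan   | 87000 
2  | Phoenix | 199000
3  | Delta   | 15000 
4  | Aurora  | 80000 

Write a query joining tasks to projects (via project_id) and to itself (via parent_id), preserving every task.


Two LEFT JOINs from the same base table tasks: one to projects via project_id, one to tasks itself via parent_id. Both are LEFT so every task is preserved.
Match against projects:
  - task 1 (Train): project_id=1 -> matches Titan
  - task 2 (Deploy): project_id=4 -> matches Aurora
  - task 3 (Review): project_id=3 -> matches Delta
  - task 4 (Migrate): project_id=3 -> matches Delta
  - task 5 (Optimize): project_id=4 -> matches Aurora
  - task 6 (Test): project_id=NULL, no match -> kept with NULL
  - task 7 (Implement): project_id=4 -> matches Aurora
  - task 8 (Plan): project_id=NULL, no match -> kept with NULL
  - task 9 (Document): project_id=4 -> matches Aurora
Match against tasks (self):
  - task 1 (Train): parent_id=NULL -> NULL
  - task 2 (Deploy): parent_id=1 -> Train
  - task 3 (Review): parent_id=1 -> Train
  - task 4 (Migrate): parent_id=NULL -> NULL
  - task 5 (Optimize): parent_id=2 -> Deploy
  - task 6 (Test): parent_id=2 -> Deploy
  - task 7 (Implement): parent_id=1 -> Train
  - task 8 (Plan): parent_id=7 -> Implement
  - task 9 (Document): parent_id=NULL -> NULL

SQL:
SELECT a.name, b.name AS project, c.name AS parent
FROM tasks a
LEFT JOIN projects b ON a.project_id = b.id
LEFT JOIN tasks c ON a.parent_id = c.id

Result:
name      | project | parent   
----------+---------+----------
Train     | Titan   | NULL     
Deploy    | Aurora  | Train    
Review    | Delta   | Train    
Migrate   | Delta   | NULL     
Optimize  | Aurora  | Deploy   
Test      | NULL    | Deploy   
Implement | Aurora  | Train    
Plan      | NULL    | Implement
Document  | Aurora  | NULL     


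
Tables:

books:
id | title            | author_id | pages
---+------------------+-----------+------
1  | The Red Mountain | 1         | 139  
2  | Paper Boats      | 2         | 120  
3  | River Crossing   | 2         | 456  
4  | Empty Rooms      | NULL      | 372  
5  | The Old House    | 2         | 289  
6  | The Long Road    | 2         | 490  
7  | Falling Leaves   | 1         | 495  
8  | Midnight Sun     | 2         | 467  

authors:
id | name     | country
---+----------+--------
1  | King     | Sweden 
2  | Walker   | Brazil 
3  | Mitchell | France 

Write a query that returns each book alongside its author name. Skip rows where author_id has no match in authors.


INNER JOIN keeps only books rows whose author_id matches an id in authors. Walk through each book:
  - book 1 (The Red Mountain): author_id=1 -> matches King
  - book 2 (Paper Boats): author_id=2 -> matches Walker
  - book 3 (River Crossing): author_id=2 -> matches Walker
  - book 4 (Empty Rooms): author_id=NULL, no match -> dropped
  - book 5 (The Old House): author_id=2 -> matches Walker
  - book 6 (The Long Road): author_id=2 -> matches Walker
  - book 7 (Falling Leaves): author_id=1 -> matches King
  - book 8 (Midnight Sun): author_id=2 -> matches Walker
So 1 of 8 rows is dropped.

SQL:
SELECT a.title, b.name AS author
FROM books a
INNER JOIN authors b ON a.author_id = b.id

Result:
title            | author
-----------------+-------
The Red Mountain | King  
Paper Boats      | Walker
River Crossing   | Walker
The Old House    | Walker
The Long Road    | Walker
Falling Leaves   | King  
Midnight Sun     | Walker


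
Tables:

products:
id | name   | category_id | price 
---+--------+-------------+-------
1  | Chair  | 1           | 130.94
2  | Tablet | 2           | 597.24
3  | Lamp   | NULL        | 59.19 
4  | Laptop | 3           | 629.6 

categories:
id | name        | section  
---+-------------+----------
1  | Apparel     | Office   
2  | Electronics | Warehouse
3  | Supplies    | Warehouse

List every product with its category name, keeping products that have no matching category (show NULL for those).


LEFT JOIN keeps every row from products (the left table); where category_id has no match in categories, the category columns become NULL. Walk through each product:
  - product 1 (Chair): category_id=1 -> matches Apparel
  - product 2 (Tablet): category_id=2 -> matches Electronics
  - product 3 (Lamp): category_id=NULL, no match -> kept with NULL
  - product 4 (Laptop): category_id=3 -> matches Supplies
All 4 rows appear; 1 has NULL category.

SQL:
SELECT a.name, b.name AS category
FROM products a
LEFT JOIN categories b ON a.category_id = b.id

Result:
name   | category   
-------+------------
Chair  | Apparel    
Tablet | Electronics
Lamp   | NULL       
Laptop | Supplies   


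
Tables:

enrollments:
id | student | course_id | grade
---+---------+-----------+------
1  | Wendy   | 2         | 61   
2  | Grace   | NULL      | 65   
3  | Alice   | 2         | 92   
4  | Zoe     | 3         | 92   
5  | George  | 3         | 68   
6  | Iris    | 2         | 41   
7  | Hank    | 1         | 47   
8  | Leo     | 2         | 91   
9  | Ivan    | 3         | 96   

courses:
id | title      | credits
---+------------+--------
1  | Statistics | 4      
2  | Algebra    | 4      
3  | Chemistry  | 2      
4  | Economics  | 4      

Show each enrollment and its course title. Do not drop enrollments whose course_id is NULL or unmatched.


LEFT JOIN keeps every row from enrollments (the left table); where course_id has no match in courses, the course columns become NULL. Walk through each enrollment:
  - enrollment 1 (Wendy): course_id=2 -> matches Algebra
  - enrollment 2 (Grace): course_id=NULL, no match -> kept with NULL
  - enrollment 3 (Alice): course_id=2 -> matches Algebra
  - enrollment 4 (Zoe): course_id=3 -> matches Chemistry
  - enrollment 5 (George): course_id=3 -> matches Chemistry
  - enrollment 6 (Iris): course_id=2 -> matches Algebra
  - enrollment 7 (Hank): course_id=1 -> matches Statistics
  - enrollment 8 (Leo): course_id=2 -> matches Algebra
  - enrollment 9 (Ivan): course_id=3 -> matches Chemistry
All 9 rows appear; 1 has NULL course.

SQL:
SELECT a.student, b.title AS course
FROM enrollments a
LEFT JOIN courses b ON a.course_id = b.id

Result:
student | course    
--------+-----------
Wendy   | Algebra   
Grace   | NULL      
Alice   | Algebra   
Zoe     | Chemistry 
George  | Chemistry 
Iris    | Algebra   
Hank    | Statistics
Leo     | Algebra   
Ivan    | Chemistry 


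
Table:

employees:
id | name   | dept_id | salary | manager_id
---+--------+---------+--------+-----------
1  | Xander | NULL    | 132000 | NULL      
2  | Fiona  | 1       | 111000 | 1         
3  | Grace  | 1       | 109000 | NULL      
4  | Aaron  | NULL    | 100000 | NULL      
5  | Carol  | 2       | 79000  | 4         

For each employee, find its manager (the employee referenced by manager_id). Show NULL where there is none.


This is a self-join: employees is joined to a second copy of itself, matching each row's manager_id to another row's id. Use LEFT JOIN so rows with manager_id=NULL are kept.
  - employee 1 (Xander): manager_id=NULL -> NULL
  - employee 2 (Fiona): manager_id=1 -> Xander
  - employee 3 (Grace): manager_id=NULL -> NULL
  - employee 4 (Aaron): manager_id=NULL -> NULL
  - employee 5 (Carol): manager_id=4 -> Aaron

SQL:
SELECT a.name AS item, b.name AS manager
FROM employees a
LEFT JOIN employees b ON a.manager_id = b.id

Result:
item   | manager
-------+--------
Xander | NULL   
Fiona  | Xander 
Grace  | NULL   
Aaron  | NULL   
Carol  | Aaron  


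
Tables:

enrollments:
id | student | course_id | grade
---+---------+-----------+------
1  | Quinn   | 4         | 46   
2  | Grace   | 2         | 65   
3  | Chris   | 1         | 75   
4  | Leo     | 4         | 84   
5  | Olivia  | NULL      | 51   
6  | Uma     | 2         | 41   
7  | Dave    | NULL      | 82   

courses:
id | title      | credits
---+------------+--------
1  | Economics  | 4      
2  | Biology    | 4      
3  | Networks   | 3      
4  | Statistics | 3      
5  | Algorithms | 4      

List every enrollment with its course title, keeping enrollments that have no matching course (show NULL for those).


LEFT JOIN keeps every row from enrollments (the left table); where course_id has no match in courses, the course columns become NULL. Walk through each enrollment:
  - enrollment 1 (Quinn): course_id=4 -> matches Statistics
  - enrollment 2 (Grace): course_id=2 -> matches Biology
  - enrollment 3 (Chris): course_id=1 -> matches Economics
  - enrollment 4 (Leo): course_id=4 -> matches Statistics
  - enrollment 5 (Olivia): course_id=NULL, no match -> kept with NULL
  - enrollment 6 (Uma): course_id=2 -> matches Biology
  - enrollment 7 (Dave): course_id=NULL, no match -> kept with NULL
All 7 rows appear; 2 have NULL course.

SQL:
SELECT a.student, b.title AS course
FROM enrollments a
LEFT JOIN courses b ON a.course_id = b.id

Result:
student | course    
--------+-----------
Quinn   | Statistics
Grace   | Biology   
Chris   | Economics 
Leo     | Statistics
Olivia  | NULL      
Uma     | Biology   
Dave    | NULL      


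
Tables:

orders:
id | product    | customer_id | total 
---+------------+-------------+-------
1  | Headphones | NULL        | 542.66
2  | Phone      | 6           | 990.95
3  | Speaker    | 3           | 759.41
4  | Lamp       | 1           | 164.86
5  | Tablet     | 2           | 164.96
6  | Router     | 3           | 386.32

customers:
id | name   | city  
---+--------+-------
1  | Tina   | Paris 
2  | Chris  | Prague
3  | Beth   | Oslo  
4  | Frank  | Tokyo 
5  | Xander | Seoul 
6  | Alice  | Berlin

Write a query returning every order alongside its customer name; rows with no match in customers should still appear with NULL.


LEFT JOIN keeps every row from orders (the left table); where customer_id has no match in customers, the customer columns become NULL. Walk through each order:
  - order 1 (Headphones): customer_id=NULL, no match -> kept with NULL
  - order 2 (Phone): customer_id=6 -> matches Alice
  - order 3 (Speaker): customer_id=3 -> matches Beth
  - order 4 (Lamp): customer_id=1 -> matches Tina
  - order 5 (Tablet): customer_id=2 -> matches Chris
  - order 6 (Router): customer_id=3 -> matches Beth
All 6 rows appear; 1 has NULL customer.

SQL:
SELECT a.product, b.name AS customer
FROM orders a
LEFT JOIN customers b ON a.customer_id = b.id

Result:
product    | customer
-----------+---------
Headphones | NULL    
Phone      | Alice   
Speaker    | Beth    
Lamp       | Tina    
Tablet     | Chris   
Router     | Beth    


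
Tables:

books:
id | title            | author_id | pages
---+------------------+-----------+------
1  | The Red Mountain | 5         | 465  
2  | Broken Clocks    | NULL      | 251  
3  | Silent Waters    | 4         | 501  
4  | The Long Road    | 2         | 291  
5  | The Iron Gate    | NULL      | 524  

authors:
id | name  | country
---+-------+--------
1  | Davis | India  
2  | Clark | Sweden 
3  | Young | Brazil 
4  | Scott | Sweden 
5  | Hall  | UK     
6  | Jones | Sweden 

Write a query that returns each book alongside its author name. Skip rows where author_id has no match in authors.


INNER JOIN keeps only books rows whose author_id matches an id in authors. Walk through each book:
  - book 1 (The Red Mountain): author_id=5 -> matches Hall
  - book 2 (Broken Clocks): author_id=NULL, no match -> dropped
  - book 3 (Silent Waters): author_id=4 -> matches Scott
  - book 4 (The Long Road): author_id=2 -> matches Clark
  - book 5 (The Iron Gate): author_id=NULL, no match -> dropped
So 2 of 5 rows are dropped.

SQL:
SELECT a.title, b.name AS author
FROM books a
INNER JOIN authors b ON a.author_id = b.id

Result:
title            | author
-----------------+-------
The Red Mountain | Hall  
Silent Waters    | Scott 
The Long Road    | Clark 


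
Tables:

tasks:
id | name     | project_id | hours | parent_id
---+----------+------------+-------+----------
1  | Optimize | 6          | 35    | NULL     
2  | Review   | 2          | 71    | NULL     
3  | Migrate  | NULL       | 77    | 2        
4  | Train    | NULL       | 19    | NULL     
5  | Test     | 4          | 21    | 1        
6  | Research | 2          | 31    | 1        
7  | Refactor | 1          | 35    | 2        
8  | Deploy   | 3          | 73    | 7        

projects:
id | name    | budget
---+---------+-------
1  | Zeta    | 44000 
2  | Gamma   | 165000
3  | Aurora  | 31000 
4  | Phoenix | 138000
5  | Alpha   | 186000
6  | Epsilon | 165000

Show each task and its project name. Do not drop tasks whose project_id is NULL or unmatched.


LEFT JOIN keeps every row from tasks (the left table); where project_id has no match in projects, the project columns become NULL. Walk through each task:
  - task 1 (Optimize): project_id=6 -> matches Epsilon
  - task 2 (Review): project_id=2 -> matches Gamma
  - task 3 (Migrate): project_id=NULL, no match -> kept with NULL
  - task 4 (Train): project_id=NULL, no match -> kept with NULL
  - task 5 (Test): project_id=4 -> matches Phoenix
  - task 6 (Research): project_id=2 -> matches Gamma
  - task 7 (Refactor): project_id=1 -> matches Zeta
  - task 8 (Deploy): project_id=3 -> matches Aurora
All 8 rows appear; 2 have NULL project.

SQL:
SELECT a.name, b.name AS project
FROM tasks a
LEFT JOIN projects b ON a.project_id = b.id

Result:
name     | project
---------+--------
Optimize | Epsilon
Review   | Gamma  
Migrate  | NULL   
Train    | NULL   
Test     | Phoenix
Research | Gamma  
Refactor | Zeta   
Deploy   | Aurora 


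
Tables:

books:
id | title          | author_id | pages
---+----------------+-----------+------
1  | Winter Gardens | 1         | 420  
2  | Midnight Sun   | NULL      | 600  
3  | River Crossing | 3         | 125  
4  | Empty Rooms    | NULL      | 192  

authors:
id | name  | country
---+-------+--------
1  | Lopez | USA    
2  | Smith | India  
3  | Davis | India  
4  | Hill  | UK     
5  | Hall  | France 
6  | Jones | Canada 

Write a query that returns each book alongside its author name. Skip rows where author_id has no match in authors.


INNER JOIN keeps only books rows whose author_id matches an id in authors. Walk through each book:
  - book 1 (Winter Gardens): author_id=1 -> matches Lopez
  - book 2 (Midnight Sun): author_id=NULL, no match -> dropped
  - book 3 (River Crossing): author_id=3 -> matches Davis
  - book 4 (Empty Rooms): author_id=NULL, no match -> dropped
So 2 of 4 rows are dropped.

SQL:
SELECT a.title, b.name AS author
FROM books a
INNER JOIN authors b ON a.author_id = b.id

Result:
title          | author
---------------+-------
Winter Gardens | Lopez 
River Crossing | Davis 


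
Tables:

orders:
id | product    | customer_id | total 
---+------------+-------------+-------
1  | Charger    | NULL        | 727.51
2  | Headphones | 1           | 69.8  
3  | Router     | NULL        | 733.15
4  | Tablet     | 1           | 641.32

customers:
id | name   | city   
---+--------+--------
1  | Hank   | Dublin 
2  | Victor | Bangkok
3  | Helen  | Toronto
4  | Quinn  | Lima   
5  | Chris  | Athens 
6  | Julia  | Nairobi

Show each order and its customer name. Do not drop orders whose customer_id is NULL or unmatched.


LEFT JOIN keeps every row from orders (the left table); where customer_id has no match in customers, the customer columns become NULL. Walk through each order:
  - order 1 (Charger): customer_id=NULL, no match -> kept with NULL
  - order 2 (Headphones): customer_id=1 -> matches Hank
  - order 3 (Router): customer_id=NULL, no match -> kept with NULL
  - order 4 (Tablet): customer_id=1 -> matches Hank
All 4 rows appear; 2 have NULL customer.

SQL:
SELECT a.product, b.name AS customer
FROM orders a
LEFT JOIN customers b ON a.customer_id = b.id

Result:
product    | customer
-----------+---------
Charger    | NULL    
Headphones | Hank    
Router     | NULL    
Tablet     | Hank    


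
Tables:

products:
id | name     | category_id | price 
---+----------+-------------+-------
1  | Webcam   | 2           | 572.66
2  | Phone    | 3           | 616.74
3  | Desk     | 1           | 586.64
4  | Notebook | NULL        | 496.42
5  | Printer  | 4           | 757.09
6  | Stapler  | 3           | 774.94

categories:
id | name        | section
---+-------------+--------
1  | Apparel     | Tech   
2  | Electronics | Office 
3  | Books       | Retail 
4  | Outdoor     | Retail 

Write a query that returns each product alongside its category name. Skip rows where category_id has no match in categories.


INNER JOIN keeps only products rows whose category_id matches an id in categories. Walk through each product:
  - product 1 (Webcam): category_id=2 -> matches Electronics
  - product 2 (Phone): category_id=3 -> matches Books
  - product 3 (Desk): category_id=1 -> matches Apparel
  - product 4 (Notebook): category_id=NULL, no match -> dropped
  - product 5 (Printer): category_id=4 -> matches Outdoor
  - product 6 (Stapler): category_id=3 -> matches Books
So 1 of 6 rows is dropped.

SQL:
SELECT a.name, b.name AS category
FROM products a
INNER JOIN categories b ON a.category_id = b.id

Result:
name    | category   
--------+------------
Webcam  | Electronics
Phone   | Books      
Desk    | Apparel    
Printer | Outdoor    
Stapler | Books      


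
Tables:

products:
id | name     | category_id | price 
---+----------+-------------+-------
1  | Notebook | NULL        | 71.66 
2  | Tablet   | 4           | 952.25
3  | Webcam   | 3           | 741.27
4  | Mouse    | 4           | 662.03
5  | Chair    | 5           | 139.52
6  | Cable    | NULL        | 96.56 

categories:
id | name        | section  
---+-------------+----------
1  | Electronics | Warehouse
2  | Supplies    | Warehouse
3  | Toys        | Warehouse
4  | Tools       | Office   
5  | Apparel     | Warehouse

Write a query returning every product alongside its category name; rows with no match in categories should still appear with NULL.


LEFT JOIN keeps every row from products (the left table); where category_id has no match in categories, the category columns become NULL. Walk through each product:
  - product 1 (Notebook): category_id=NULL, no match -> kept with NULL
  - product 2 (Tablet): category_id=4 -> matches Tools
  - product 3 (Webcam): category_id=3 -> matches Toys
  - product 4 (Mouse): category_id=4 -> matches Tools
  - product 5 (Chair): category_id=5 -> matches Apparel
  - product 6 (Cable): category_id=NULL, no match -> kept with NULL
All 6 rows appear; 2 have NULL category.

SQL:
SELECT a.name, b.name AS category
FROM products a
LEFT JOIN categories b ON a.category_id = b.id

Result:
name     | category
---------+---------
Notebook | NULL    
Tablet   | Tools   
Webcam   | Toys    
Mouse    | Tools   
Chair    | Apparel 
Cable    | NULL    


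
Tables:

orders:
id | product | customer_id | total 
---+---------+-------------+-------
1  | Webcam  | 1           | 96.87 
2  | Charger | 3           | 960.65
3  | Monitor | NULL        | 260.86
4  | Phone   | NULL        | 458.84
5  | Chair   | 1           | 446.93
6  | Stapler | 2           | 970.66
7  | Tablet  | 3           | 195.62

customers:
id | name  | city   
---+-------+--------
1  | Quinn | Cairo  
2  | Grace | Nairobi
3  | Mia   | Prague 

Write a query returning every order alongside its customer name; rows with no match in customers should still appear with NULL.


LEFT JOIN keeps every row from orders (the left table); where customer_id has no match in customers, the customer columns become NULL. Walk through each order:
  - order 1 (Webcam): customer_id=1 -> matches Quinn
  - order 2 (Charger): customer_id=3 -> matches Mia
  - order 3 (Monitor): customer_id=NULL, no match -> kept with NULL
  - order 4 (Phone): customer_id=NULL, no match -> kept with NULL
  - order 5 (Chair): customer_id=1 -> matches Quinn
  - order 6 (Stapler): customer_id=2 -> matches Grace
  - order 7 (Tablet): customer_id=3 -> matches Mia
All 7 rows appear; 2 have NULL customer.

SQL:
SELECT a.product, b.name AS customer
FROM orders a
LEFT JOIN customers b ON a.customer_id = b.id

Result:
product | customer
--------+---------
Webcam  | Quinn   
Charger | Mia     
Monitor | NULL    
Phone   | NULL    
Chair   | Quinn   
Stapler | Grace   
Tablet  | Mia     


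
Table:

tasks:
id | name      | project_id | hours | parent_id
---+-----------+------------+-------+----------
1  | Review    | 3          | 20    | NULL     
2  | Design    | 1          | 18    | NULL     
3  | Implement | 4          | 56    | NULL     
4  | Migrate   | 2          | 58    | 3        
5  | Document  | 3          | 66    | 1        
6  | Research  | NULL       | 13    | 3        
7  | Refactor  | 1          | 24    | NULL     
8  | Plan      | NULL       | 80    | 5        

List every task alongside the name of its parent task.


This is a self-join: tasks is joined to a second copy of itself, matching each row's parent_id to another row's id. Use LEFT JOIN so rows with parent_id=NULL are kept.
  - task 1 (Review): parent_id=NULL -> NULL
  - task 2 (Design): parent_id=NULL -> NULL
  - task 3 (Implement): parent_id=NULL -> NULL
  - task 4 (Migrate): parent_id=3 -> Implement
  - task 5 (Document): parent_id=1 -> Review
  - task 6 (Research): parent_id=3 -> Implement
  - task 7 (Refactor): parent_id=NULL -> NULL
  - task 8 (Plan): parent_id=5 -> Document

SQL:
SELECT a.name AS item, b.name AS parent
FROM tasks a
LEFT JOIN tasks b ON a.parent_id = b.id

Result:
item      | parent   
----------+----------
Review    | NULL     
Design    | NULL     
Implement | NULL     
Migrate   | Implement
Document  | Review   
Research  | Implement
Refactor  | NULL     
Plan      | Document 


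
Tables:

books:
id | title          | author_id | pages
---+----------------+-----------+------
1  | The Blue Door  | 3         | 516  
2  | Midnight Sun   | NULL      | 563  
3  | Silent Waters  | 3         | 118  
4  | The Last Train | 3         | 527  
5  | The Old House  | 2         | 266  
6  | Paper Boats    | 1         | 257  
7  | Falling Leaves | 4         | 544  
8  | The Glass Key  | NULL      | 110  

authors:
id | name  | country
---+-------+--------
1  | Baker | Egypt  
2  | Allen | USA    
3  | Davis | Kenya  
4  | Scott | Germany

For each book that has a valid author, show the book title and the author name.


INNER JOIN keeps only books rows whose author_id matches an id in authors. Walk through each book:
  - book 1 (The Blue Door): author_id=3 -> matches Davis
  - book 2 (Midnight Sun): author_id=NULL, no match -> dropped
  - book 3 (Silent Waters): author_id=3 -> matches Davis
  - book 4 (The Last Train): author_id=3 -> matches Davis
  - book 5 (The Old House): author_id=2 -> matches Allen
  - book 6 (Paper Boats): author_id=1 -> matches Baker
  - book 7 (Falling Leaves): author_id=4 -> matches Scott
  - book 8 (The Glass Key): author_id=NULL, no match -> dropped
So 2 of 8 rows are dropped.

SQL:
SELECT a.title, b.name AS author
FROM books a
INNER JOIN authors b ON a.author_id = b.id

Result:
title          | author
---------------+-------
The Blue Door  | Davis 
Silent Waters  | Davis 
The Last Train | Davis 
The Old House  | Allen 
Paper Boats    | Baker 
Falling Leaves | Scott 


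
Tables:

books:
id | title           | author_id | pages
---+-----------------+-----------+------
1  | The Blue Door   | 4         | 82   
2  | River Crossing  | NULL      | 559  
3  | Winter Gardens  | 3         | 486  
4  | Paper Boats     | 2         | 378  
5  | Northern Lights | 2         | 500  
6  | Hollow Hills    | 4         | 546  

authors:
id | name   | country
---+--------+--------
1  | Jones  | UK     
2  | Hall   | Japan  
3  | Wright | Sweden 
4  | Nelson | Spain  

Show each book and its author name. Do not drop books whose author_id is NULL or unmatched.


LEFT JOIN keeps every row from books (the left table); where author_id has no match in authors, the author columns become NULL. Walk through each book:
  - book 1 (The Blue Door): author_id=4 -> matches Nelson
  - book 2 (River Crossing): author_id=NULL, no match -> kept with NULL
  - book 3 (Winter Gardens): author_id=3 -> matches Wright
  - book 4 (Paper Boats): author_id=2 -> matches Hall
  - book 5 (Northern Lights): author_id=2 -> matches Hall
  - book 6 (Hollow Hills): author_id=4 -> matches Nelson
All 6 rows appear; 1 has NULL author.

SQL:
SELECT a.title, b.name AS author
FROM books a
LEFT JOIN authors b ON a.author_id = b.id

Result:
title           | author
----------------+-------
The Blue Door   | Nelson
River Crossing  | NULL  
Winter Gardens  | Wright
Paper Boats     | Hall  
Northern Lights | Hall  
Hollow Hills    | Nelson


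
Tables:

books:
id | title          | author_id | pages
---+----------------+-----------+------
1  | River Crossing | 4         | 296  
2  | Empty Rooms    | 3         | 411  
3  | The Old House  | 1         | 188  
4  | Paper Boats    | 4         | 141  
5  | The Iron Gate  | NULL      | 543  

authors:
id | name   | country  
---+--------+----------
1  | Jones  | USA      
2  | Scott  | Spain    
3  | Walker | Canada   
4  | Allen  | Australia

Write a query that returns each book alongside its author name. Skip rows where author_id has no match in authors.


INNER JOIN keeps only books rows whose author_id matches an id in authors. Walk through each book:
  - book 1 (River Crossing): author_id=4 -> matches Allen
  - book 2 (Empty Rooms): author_id=3 -> matches Walker
  - book 3 (The Old House): author_id=1 -> matches Jones
  - book 4 (Paper Boats): author_id=4 -> matches Allen
  - book 5 (The Iron Gate): author_id=NULL, no match -> dropped
So 1 of 5 rows is dropped.

SQL:
SELECT a.title, b.name AS author
FROM books a
INNER JOIN authors b ON a.author_id = b.id

Result:
title          | author
---------------+-------
River Crossing | Allen 
Empty Rooms    | Walker
The Old House  | Jones 
Paper Boats    | Allen 


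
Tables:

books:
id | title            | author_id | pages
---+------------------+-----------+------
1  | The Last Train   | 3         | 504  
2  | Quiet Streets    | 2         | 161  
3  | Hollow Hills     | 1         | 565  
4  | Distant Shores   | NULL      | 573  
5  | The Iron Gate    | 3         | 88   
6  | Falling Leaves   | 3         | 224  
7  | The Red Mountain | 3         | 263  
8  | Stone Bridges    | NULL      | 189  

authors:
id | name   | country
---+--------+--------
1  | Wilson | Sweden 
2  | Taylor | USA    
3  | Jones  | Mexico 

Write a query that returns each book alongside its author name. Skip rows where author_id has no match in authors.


INNER JOIN keeps only books rows whose author_id matches an id in authors. Walk through each book:
  - book 1 (The Last Train): author_id=3 -> matches Jones
  - book 2 (Quiet Streets): author_id=2 -> matches Taylor
  - book 3 (Hollow Hills): author_id=1 -> matches Wilson
  - book 4 (Distant Shores): author_id=NULL, no match -> dropped
  - book 5 (The Iron Gate): author_id=3 -> matches Jones
  - book 6 (Falling Leaves): author_id=3 -> matches Jones
  - book 7 (The Red Mountain): author_id=3 -> matches Jones
  - book 8 (Stone Bridges): author_id=NULL, no match -> dropped
So 2 of 8 rows are dropped.

SQL:
SELECT a.title, b.name AS author
FROM books a
INNER JOIN authors b ON a.author_id = b.id

Result:
title            | author
-----------------+-------
The Last Train   | Jones 
Quiet Streets    | Taylor
Hollow Hills     | Wilson
The Iron Gate    | Jones 
Falling Leaves   | Jones 
The Red Mountain | Jones 


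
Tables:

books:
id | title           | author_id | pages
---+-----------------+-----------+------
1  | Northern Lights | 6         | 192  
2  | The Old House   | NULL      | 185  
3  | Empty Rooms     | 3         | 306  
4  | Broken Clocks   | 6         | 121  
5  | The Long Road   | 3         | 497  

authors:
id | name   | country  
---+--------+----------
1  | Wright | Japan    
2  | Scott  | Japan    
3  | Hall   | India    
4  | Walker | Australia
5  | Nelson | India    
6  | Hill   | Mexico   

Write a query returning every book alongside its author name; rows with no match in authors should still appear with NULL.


LEFT JOIN keeps every row from books (the left table); where author_id has no match in authors, the author columns become NULL. Walk through each book:
  - book 1 (Northern Lights): author_id=6 -> matches Hill
  - book 2 (The Old House): author_id=NULL, no match -> kept with NULL
  - book 3 (Empty Rooms): author_id=3 -> matches Hall
  - book 4 (Broken Clocks): author_id=6 -> matches Hill
  - book 5 (The Long Road): author_id=3 -> matches Hall
All 5 rows appear; 1 has NULL author.

SQL:
SELECT a.title, b.name AS author
FROM books a
LEFT JOIN authors b ON a.author_id = b.id

Result:
title           | author
----------------+-------
Northern Lights | Hill  
The Old House   | NULL  
Empty Rooms     | Hall  
Broken Clocks   | Hill  
The Long Road   | Hall  


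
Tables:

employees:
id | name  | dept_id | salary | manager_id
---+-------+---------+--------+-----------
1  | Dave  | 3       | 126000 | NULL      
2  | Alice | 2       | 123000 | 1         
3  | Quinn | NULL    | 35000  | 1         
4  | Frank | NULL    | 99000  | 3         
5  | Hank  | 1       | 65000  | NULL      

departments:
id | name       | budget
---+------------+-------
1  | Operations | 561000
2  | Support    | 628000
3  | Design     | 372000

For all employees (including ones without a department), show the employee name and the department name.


LEFT JOIN keeps every row from employees (the left table); where dept_id has no match in departments, the department columns become NULL. Walk through each employee:
  - employee 1 (Dave): dept_id=3 -> matches Design
  - employee 2 (Alice): dept_id=2 -> matches Support
  - employee 3 (Quinn): dept_id=NULL, no match -> kept with NULL
  - employee 4 (Frank): dept_id=NULL, no match -> kept with NULL
  - employee 5 (Hank): dept_id=1 -> matches Operations
All 5 rows appear; 2 have NULL department.

SQL:
SELECT a.name, b.name AS department
FROM employees a
LEFT JOIN departments b ON a.dept_id = b.id

Result:
name  | department
------+-----------
Dave  | Design    
Alice | Support   
Quinn | NULL      
Frank | NULL      
Hank  | Operations


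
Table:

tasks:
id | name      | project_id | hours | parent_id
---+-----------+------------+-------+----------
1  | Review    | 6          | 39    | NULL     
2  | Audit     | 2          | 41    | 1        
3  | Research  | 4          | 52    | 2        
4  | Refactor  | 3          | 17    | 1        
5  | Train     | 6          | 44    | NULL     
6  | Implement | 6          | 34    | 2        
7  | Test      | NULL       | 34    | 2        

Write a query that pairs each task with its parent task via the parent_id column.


This is a self-join: tasks is joined to a second copy of itself, matching each row's parent_id to another row's id. Use LEFT JOIN so rows with parent_id=NULL are kept.
  - task 1 (Review): parent_id=NULL -> NULL
  - task 2 (Audit): parent_id=1 -> Review
  - task 3 (Research): parent_id=2 -> Audit
  - task 4 (Refactor): parent_id=1 -> Review
  - task 5 (Train): parent_id=NULL -> NULL
  - task 6 (Implement): parent_id=2 -> Audit
  - task 7 (Test): parent_id=2 -> Audit

SQL:
SELECT a.name AS item, b.name AS parent
FROM tasks a
LEFT JOIN tasks b ON a.parent_id = b.id

Result:
item      | parent
----------+-------
Review    | NULL  
Audit     | Review
Research  | Audit 
Refactor  | Review
Train     | NULL  
Implement | Audit 
Test      | Audit 


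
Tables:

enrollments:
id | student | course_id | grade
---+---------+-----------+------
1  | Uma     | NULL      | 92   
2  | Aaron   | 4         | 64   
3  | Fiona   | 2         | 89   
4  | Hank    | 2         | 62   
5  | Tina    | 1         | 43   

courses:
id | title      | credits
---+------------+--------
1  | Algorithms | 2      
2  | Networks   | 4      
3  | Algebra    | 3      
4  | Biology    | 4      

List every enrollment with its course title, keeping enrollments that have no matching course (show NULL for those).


LEFT JOIN keeps every row from enrollments (the left table); where course_id has no match in courses, the course columns become NULL. Walk through each enrollment:
  - enrollment 1 (Uma): course_id=NULL, no match -> kept with NULL
  - enrollment 2 (Aaron): course_id=4 -> matches Biology
  - enrollment 3 (Fiona): course_id=2 -> matches Networks
  - enrollment 4 (Hank): course_id=2 -> matches Networks
  - enrollment 5 (Tina): course_id=1 -> matches Algorithms
All 5 rows appear; 1 has NULL course.

SQL:
SELECT a.student, b.title AS course
FROM enrollments a
LEFT JOIN courses b ON a.course_id = b.id

Result:
student | course    
--------+-----------
Uma     | NULL      
Aaron   | Biology   
Fiona   | Networks  
Hank    | Networks  
Tina    | Algorithms


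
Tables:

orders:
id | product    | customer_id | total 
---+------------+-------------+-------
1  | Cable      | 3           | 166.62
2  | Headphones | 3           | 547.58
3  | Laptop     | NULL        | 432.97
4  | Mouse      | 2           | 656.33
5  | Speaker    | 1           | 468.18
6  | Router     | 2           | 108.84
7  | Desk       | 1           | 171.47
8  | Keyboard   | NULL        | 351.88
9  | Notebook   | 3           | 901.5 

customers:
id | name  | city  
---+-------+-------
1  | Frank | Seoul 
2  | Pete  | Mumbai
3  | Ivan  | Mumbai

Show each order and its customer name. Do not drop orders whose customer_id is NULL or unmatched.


LEFT JOIN keeps every row from orders (the left table); where customer_id has no match in customers, the customer columns become NULL. Walk through each order:
  - order 1 (Cable): customer_id=3 -> matches Ivan
  - order 2 (Headphones): customer_id=3 -> matches Ivan
  - order 3 (Laptop): customer_id=NULL, no match -> kept with NULL
  - order 4 (Mouse): customer_id=2 -> matches Pete
  - order 5 (Speaker): customer_id=1 -> matches Frank
  - order 6 (Router): customer_id=2 -> matches Pete
  - order 7 (Desk): customer_id=1 -> matches Frank
  - order 8 (Keyboard): customer_id=NULL, no match -> kept with NULL
  - order 9 (Notebook): customer_id=3 -> matches Ivan
All 9 rows appear; 2 have NULL customer.

SQL:
SELECT a.product, b.name AS customer
FROM orders a
LEFT JOIN customers b ON a.customer_id = b.id

Result:
product    | customer
-----------+---------
Cable      | Ivan    
Headphones | Ivan    
Laptop     | NULL    
Mouse      | Pete    
Speaker    | Frank   
Router     | Pete    
Desk       | Frank   
Keyboard   | NULL    
Notebook   | Ivan    


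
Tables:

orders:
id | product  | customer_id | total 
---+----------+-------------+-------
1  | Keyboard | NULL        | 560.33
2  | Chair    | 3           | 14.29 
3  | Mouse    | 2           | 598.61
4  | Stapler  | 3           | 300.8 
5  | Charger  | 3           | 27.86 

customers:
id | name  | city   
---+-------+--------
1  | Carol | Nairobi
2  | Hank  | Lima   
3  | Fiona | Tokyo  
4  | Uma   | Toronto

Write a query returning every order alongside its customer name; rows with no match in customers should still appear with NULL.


LEFT JOIN keeps every row from orders (the left table); where customer_id has no match in customers, the customer columns become NULL. Walk through each order:
  - order 1 (Keyboard): customer_id=NULL, no match -> kept with NULL
  - order 2 (Chair): customer_id=3 -> matches Fiona
  - order 3 (Mouse): customer_id=2 -> matches Hank
  - order 4 (Stapler): customer_id=3 -> matches Fiona
  - order 5 (Charger): customer_id=3 -> matches Fiona
All 5 rows appear; 1 has NULL customer.

SQL:
SELECT a.product, b.name AS customer
FROM orders a
LEFT JOIN customers b ON a.customer_id = b.id

Result:
product  | customer
---------+---------
Keyboard | NULL    
Chair    | Fiona   
Mouse    | Hank    
Stapler  | Fiona   
Charger  | Fiona   


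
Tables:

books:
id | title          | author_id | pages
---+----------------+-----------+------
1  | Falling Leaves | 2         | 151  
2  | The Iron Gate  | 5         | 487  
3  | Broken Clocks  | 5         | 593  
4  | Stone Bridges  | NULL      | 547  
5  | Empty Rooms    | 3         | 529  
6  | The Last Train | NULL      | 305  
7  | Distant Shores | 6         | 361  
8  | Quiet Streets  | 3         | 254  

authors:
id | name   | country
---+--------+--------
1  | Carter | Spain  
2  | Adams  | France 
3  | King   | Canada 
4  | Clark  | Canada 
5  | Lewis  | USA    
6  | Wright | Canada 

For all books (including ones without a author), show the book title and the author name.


LEFT JOIN keeps every row from books (the left table); where author_id has no match in authors, the author columns become NULL. Walk through each book:
  - book 1 (Falling Leaves): author_id=2 -> matches Adams
  - book 2 (The Iron Gate): author_id=5 -> matches Lewis
  - book 3 (Broken Clocks): author_id=5 -> matches Lewis
  - book 4 (Stone Bridges): author_id=NULL, no match -> kept with NULL
  - book 5 (Empty Rooms): author_id=3 -> matches King
  - book 6 (The Last Train): author_id=NULL, no match -> kept with NULL
  - book 7 (Distant Shores): author_id=6 -> matches Wright
  - book 8 (Quiet Streets): author_id=3 -> matches King
All 8 rows appear; 2 have NULL author.

SQL:
SELECT a.title, b.name AS author
FROM books a
LEFT JOIN authors b ON a.author_id = b.id

Result:
title          | author
---------------+-------
Falling Leaves | Adams 
The Iron Gate  | Lewis 
Broken Clocks  | Lewis 
Stone Bridges  | NULL  
Empty Rooms    | King  
The Last Train | NULL  
Distant Shores | Wright
Quiet Streets  | King  


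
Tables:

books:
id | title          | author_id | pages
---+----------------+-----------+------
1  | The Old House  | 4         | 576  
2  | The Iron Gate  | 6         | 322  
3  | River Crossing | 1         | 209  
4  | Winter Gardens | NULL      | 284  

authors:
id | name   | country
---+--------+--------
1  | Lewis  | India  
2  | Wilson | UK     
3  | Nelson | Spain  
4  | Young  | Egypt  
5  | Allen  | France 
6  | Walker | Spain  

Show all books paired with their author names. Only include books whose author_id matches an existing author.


INNER JOIN keeps only books rows whose author_id matches an id in authors. Walk through each book:
  - book 1 (The Old House): author_id=4 -> matches Young
  - book 2 (The Iron Gate): author_id=6 -> matches Walker
  - book 3 (River Crossing): author_id=1 -> matches Lewis
  - book 4 (Winter Gardens): author_id=NULL, no match -> dropped
So 1 of 4 rows is dropped.

SQL:
SELECT a.title, b.name AS author
FROM books a
INNER JOIN authors b ON a.author_id = b.id

Result:
title          | author
---------------+-------
The Old House  | Young 
The Iron Gate  | Walker
River Crossing | Lewis 


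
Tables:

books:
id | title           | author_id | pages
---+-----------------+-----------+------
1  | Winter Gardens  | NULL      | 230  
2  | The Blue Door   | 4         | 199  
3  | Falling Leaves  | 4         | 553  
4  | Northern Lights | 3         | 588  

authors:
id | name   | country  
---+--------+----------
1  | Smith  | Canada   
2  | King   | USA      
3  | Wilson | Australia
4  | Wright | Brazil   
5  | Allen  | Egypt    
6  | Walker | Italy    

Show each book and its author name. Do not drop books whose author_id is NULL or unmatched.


LEFT JOIN keeps every row from books (the left table); where author_id has no match in authors, the author columns become NULL. Walk through each book:
  - book 1 (Winter Gardens): author_id=NULL, no match -> kept with NULL
  - book 2 (The Blue Door): author_id=4 -> matches Wright
  - book 3 (Falling Leaves): author_id=4 -> matches Wright
  - book 4 (Northern Lights): author_id=3 -> matches Wilson
All 4 rows appear; 1 has NULL author.

SQL:
SELECT a.title, b.name AS author
FROM books a
LEFT JOIN authors b ON a.author_id = b.id

Result:
title           | author
----------------+-------
Winter Gardens  | NULL  
The Blue Door   | Wright
Falling Leaves  | Wright
Northern Lights | Wilson
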